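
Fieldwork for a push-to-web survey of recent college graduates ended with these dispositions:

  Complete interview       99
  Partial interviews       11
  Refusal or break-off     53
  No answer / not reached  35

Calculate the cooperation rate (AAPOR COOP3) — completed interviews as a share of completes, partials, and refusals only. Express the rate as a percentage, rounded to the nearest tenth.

60.7%

Num = 99
Denom = 99 + 11 + 53 = 163
COOP3 = 99 / 163 = 0.6074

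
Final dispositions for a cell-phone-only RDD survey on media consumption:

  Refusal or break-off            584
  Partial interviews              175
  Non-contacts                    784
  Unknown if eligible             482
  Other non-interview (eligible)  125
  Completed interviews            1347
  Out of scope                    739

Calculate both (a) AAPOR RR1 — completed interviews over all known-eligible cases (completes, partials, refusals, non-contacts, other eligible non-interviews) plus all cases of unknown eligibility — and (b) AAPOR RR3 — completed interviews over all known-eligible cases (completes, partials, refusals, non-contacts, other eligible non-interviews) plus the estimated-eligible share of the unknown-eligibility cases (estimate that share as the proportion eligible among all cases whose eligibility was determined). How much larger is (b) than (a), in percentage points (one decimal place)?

1.1

Numerator: 1347
Denominator: 1347 + 175 + 584 + 784 + 125 + 482 = 3497
RR1 = 1347 / 3497 = 0.3852
Eligible (known): 1347 + 175 + 584 + 784 + 125 = 3015
e = 3015 / (3015 + 739) = 3015 / 3754 = 0.8031
e × U: 0.8031 × 482 = 387.09
Denominator: 3015 + 387.09 = 3402.09
RR3 = 1347 / 3402.09 = 0.3959
Difference = 39.59 − 38.52 = 1.07 percentage points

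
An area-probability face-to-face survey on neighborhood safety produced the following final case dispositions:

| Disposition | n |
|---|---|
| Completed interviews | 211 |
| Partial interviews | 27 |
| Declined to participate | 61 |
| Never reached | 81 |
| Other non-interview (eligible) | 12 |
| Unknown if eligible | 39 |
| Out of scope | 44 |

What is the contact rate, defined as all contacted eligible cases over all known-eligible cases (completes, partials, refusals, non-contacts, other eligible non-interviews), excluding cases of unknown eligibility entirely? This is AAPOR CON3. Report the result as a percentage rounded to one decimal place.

79.3%

Numerator: 211 + 27 + 61 + 12 = 311
Denom: 211 + 27 + 61 + 81 + 12 = 392
CON3 = 311 / 392 = 0.7934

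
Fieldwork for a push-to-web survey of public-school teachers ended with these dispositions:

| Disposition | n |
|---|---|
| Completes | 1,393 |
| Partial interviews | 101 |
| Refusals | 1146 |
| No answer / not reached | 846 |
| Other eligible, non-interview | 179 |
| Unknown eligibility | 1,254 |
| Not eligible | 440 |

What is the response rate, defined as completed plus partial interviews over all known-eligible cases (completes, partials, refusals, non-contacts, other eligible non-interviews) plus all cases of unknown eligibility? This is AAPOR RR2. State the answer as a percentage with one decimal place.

Numerator: 1393 + 101 = 1494
Base: 1393 + 101 + 1146 + 846 + 179 + 1254 = 4919
RR2 = 1494 / 4919 = 0.3037

30.4%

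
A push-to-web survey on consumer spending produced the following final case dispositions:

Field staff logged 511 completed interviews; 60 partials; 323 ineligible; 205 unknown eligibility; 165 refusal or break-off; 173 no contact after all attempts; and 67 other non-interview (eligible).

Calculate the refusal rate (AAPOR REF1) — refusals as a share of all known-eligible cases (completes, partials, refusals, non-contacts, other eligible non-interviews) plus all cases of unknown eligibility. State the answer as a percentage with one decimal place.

14.0%

Top: 165
Denominator: 511 + 60 + 165 + 173 + 67 + 205 = 1181
REF1 = 165 / 1181 = 0.1397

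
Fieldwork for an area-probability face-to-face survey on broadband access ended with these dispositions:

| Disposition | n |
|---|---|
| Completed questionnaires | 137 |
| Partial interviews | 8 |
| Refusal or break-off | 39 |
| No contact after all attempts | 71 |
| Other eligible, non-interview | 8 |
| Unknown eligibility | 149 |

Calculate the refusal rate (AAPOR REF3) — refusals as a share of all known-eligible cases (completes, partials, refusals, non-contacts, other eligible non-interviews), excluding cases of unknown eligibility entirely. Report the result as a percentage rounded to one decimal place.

14.8%

Numerator: 39
Denom: 137 + 8 + 39 + 71 + 8 = 263
REF3 = 39 / 263 = 0.1483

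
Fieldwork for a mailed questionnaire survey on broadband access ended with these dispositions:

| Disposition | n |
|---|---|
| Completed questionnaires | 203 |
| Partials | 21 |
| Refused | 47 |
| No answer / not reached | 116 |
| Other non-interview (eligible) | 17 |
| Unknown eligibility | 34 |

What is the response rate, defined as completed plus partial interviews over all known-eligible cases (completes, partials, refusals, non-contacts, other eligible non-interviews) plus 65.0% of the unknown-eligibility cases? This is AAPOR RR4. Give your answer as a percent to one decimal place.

52.6%

Num → 203 + 21 = 224
Determined eligible → 203 + 21 + 47 + 116 + 17 = 404
Eligible share of unknowns → 0.6500 × 34 = 22.10
Base → 404 + 22.10 = 426.10
RR4 = 224 / 426.10 = 0.5257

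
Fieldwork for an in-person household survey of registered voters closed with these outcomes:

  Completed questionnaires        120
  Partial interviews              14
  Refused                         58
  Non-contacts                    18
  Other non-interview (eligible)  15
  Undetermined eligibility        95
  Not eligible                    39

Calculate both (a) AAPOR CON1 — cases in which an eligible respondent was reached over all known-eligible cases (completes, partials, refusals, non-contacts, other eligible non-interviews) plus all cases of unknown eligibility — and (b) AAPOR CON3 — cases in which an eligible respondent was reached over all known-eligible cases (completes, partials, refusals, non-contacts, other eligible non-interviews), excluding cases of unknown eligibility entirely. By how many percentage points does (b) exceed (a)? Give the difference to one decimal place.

27.3

Numerator → 120 + 14 + 58 + 15 = 207
Base → 120 + 14 + 58 + 18 + 15 + 95 = 320
CON1 = 207 / 320 = 0.6469
Base → 120 + 14 + 58 + 18 + 15 = 225
CON3 = 207 / 225 = 0.9200
Difference = 92.00 − 64.69 = 27.31 percentage points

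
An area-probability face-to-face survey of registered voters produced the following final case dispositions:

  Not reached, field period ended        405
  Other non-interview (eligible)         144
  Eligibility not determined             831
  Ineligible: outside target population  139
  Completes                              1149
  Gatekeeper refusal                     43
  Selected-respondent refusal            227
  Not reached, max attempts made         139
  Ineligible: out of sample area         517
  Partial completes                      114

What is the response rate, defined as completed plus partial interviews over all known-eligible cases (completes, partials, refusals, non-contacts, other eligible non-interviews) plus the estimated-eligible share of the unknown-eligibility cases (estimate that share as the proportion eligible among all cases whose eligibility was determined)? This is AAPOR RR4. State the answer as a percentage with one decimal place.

Declined to participate = 43 + 227 = 270
No contact after all attempts = 405 + 139 = 544
Screened out, ineligible = 139 + 517 = 656
Num → 1149 + 114 = 1263
Determined eligible → 1149 + 114 + 270 + 544 + 144 = 2221
e = 2221 / (2221 + 656) = 2221 / 2877 = 0.7720
Estimated eligible among unknowns → 0.7720 × 831 = 641.53
Denom → 2221 + 641.53 = 2862.53
RR4 = 1263 / 2862.53 = 0.4412

44.1%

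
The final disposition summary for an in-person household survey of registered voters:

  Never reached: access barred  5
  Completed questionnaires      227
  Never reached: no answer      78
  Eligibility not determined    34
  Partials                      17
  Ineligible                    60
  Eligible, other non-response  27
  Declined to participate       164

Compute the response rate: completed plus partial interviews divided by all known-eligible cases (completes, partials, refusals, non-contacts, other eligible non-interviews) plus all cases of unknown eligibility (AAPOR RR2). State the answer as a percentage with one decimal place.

44.2%

No answer / not reached = 78 + 5 = 83
Num = 227 + 17 = 244
Denom = 227 + 17 + 164 + 83 + 27 + 34 = 552
RR2 = 244 / 552 = 0.4420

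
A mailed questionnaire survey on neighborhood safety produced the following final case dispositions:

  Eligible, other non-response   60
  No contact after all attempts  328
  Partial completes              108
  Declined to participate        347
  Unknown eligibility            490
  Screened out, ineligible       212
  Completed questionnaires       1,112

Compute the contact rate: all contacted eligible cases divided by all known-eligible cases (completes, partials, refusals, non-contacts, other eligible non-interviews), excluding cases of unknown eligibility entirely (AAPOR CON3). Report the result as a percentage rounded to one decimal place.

83.2%

Top → 1112 + 108 + 347 + 60 = 1627
Denominator → 1112 + 108 + 347 + 328 + 60 = 1955
CON3 = 1627 / 1955 = 0.8322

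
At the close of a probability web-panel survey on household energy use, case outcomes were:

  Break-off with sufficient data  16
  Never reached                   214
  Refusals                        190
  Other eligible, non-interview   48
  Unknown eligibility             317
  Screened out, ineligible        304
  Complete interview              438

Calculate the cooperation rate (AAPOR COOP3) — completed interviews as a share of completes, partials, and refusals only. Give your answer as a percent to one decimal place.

Numerator: 438
Denominator: 438 + 16 + 190 = 644
COOP3 = 438 / 644 = 0.6801

68.0%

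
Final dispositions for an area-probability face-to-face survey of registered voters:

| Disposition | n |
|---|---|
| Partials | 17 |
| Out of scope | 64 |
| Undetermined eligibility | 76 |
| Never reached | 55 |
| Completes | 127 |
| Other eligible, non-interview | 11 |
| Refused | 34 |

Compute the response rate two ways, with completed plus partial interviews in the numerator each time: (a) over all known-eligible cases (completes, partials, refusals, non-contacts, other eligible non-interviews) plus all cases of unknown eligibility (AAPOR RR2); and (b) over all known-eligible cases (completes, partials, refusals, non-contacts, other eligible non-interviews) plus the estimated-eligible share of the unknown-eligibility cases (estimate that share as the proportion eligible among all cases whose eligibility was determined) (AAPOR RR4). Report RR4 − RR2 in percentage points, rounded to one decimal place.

2.3

Top → 127 + 17 = 144
Denom → 127 + 17 + 34 + 55 + 11 + 76 = 320
RR2 = 144 / 320 = 0.4500
Determined eligible → 127 + 17 + 34 + 55 + 11 = 244
e = 244 / (244 + 64) = 244 / 308 = 0.7922
Eligible share of unknowns → 0.7922 × 76 = 60.21
Denom → 244 + 60.21 = 304.21
RR4 = 144 / 304.21 = 0.4734
Difference = 47.34 − 45.00 = 2.34 percentage points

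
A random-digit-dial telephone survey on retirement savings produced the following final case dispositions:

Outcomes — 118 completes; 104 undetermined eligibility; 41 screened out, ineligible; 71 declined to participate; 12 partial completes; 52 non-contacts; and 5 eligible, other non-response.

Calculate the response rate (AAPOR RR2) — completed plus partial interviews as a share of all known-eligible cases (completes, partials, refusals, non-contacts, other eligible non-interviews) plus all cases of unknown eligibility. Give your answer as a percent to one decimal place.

35.9%

Top: 118 + 12 = 130
Denom: 118 + 12 + 71 + 52 + 5 + 104 = 362
RR2 = 130 / 362 = 0.3591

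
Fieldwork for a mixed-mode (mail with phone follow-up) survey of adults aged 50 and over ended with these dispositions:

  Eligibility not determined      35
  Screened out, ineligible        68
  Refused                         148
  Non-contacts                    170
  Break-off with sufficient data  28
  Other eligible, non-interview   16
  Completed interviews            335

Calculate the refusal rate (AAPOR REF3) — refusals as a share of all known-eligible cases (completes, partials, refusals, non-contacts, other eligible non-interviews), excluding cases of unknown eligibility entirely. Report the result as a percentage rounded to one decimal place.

21.2%

Numerator = 148
Denom = 335 + 28 + 148 + 170 + 16 = 697
REF3 = 148 / 697 = 0.2123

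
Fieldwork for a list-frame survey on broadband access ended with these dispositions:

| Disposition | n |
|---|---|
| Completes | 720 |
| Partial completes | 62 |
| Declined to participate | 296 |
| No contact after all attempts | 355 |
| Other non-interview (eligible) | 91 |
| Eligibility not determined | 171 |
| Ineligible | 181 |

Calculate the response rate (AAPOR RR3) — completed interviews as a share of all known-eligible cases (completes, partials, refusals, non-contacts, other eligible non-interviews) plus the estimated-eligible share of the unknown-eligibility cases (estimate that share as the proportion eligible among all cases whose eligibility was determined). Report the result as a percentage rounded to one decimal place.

Top → 720
Eligible (known) → 720 + 62 + 296 + 355 + 91 = 1524
e = 1524 / (1524 + 181) = 1524 / 1705 = 0.8938
e × U → 0.8938 × 171 = 152.84
Base → 1524 + 152.84 = 1676.84
RR3 = 720 / 1676.84 = 0.4294

42.9%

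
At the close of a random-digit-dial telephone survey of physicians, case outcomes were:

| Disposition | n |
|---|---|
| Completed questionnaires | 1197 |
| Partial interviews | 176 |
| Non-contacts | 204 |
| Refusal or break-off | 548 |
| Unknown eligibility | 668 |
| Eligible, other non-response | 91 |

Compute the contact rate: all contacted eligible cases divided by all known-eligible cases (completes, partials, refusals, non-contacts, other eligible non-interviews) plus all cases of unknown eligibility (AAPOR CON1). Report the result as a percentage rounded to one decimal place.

Numerator: 1197 + 176 + 548 + 91 = 2012
Denominator: 1197 + 176 + 548 + 204 + 91 + 668 = 2884
CON1 = 2012 / 2884 = 0.6976

69.8%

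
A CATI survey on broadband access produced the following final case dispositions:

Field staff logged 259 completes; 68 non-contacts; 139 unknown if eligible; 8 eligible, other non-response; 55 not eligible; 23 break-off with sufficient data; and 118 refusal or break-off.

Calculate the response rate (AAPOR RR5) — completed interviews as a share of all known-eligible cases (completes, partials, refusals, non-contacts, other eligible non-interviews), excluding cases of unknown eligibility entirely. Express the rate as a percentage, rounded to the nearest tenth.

54.4%

Top = 259
Denominator = 259 + 23 + 118 + 68 + 8 = 476
RR5 = 259 / 476 = 0.5441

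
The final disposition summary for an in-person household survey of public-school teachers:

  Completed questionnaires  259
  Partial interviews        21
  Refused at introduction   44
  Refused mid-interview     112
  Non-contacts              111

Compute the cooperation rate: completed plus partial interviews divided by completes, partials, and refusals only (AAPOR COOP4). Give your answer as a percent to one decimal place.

Refused = 44 + 112 = 156
Numerator = 259 + 21 = 280
Denom = 259 + 21 + 156 = 436
COOP4 = 280 / 436 = 0.6422

64.2%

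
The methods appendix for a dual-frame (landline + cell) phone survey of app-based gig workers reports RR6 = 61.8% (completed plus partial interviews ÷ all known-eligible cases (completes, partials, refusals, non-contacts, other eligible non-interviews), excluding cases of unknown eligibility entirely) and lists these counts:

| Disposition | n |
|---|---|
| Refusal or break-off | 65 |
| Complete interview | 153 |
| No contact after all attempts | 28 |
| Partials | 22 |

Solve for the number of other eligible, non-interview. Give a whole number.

15

Num = 153 + 22 = 175
RR6 = 175 / D = 0.618
D = 175 / 0.618 = 283.2
Rest of base = 268
other eligible, non-interview = 283.2 − 268 ≈ 15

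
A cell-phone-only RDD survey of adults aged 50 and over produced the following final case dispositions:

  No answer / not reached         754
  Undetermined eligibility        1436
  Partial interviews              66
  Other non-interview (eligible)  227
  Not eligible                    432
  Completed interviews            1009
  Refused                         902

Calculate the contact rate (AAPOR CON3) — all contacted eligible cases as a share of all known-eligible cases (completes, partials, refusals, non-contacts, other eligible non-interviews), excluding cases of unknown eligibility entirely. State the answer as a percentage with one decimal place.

Num = 1009 + 66 + 902 + 227 = 2204
Denominator = 1009 + 66 + 902 + 754 + 227 = 2958
CON3 = 2204 / 2958 = 0.7451

74.5%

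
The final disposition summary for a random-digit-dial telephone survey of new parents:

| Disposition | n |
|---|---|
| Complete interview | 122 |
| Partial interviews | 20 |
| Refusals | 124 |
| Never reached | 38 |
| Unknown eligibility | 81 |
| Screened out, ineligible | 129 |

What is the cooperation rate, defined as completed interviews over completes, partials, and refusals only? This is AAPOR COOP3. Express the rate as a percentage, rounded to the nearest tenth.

45.9%

Num: 122
Base: 122 + 20 + 124 = 266
COOP3 = 122 / 266 = 0.4586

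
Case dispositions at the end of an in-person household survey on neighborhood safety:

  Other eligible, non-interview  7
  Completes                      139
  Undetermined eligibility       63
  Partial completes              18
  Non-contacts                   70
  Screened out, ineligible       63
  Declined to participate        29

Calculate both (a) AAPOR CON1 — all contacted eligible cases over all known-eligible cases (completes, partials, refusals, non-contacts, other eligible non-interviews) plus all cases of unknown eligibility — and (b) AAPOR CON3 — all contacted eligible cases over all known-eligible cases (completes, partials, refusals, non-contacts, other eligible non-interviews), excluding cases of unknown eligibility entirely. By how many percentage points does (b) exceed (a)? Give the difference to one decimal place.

Numerator: 139 + 18 + 29 + 7 = 193
Base: 139 + 18 + 29 + 70 + 7 + 63 = 326
CON1 = 193 / 326 = 0.5920
Base: 139 + 18 + 29 + 70 + 7 = 263
CON3 = 193 / 263 = 0.7338
Difference = 73.38 − 59.20 = 14.18 percentage points

14.2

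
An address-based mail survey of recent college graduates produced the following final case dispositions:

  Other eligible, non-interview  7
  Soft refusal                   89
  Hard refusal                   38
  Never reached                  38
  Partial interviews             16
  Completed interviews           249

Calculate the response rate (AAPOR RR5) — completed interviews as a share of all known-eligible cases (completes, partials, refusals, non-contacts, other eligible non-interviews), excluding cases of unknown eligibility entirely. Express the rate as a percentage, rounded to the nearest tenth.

57.0%

Refused = 38 + 89 = 127
Num = 249
Denom = 249 + 16 + 127 + 38 + 7 = 437
RR5 = 249 / 437 = 0.5698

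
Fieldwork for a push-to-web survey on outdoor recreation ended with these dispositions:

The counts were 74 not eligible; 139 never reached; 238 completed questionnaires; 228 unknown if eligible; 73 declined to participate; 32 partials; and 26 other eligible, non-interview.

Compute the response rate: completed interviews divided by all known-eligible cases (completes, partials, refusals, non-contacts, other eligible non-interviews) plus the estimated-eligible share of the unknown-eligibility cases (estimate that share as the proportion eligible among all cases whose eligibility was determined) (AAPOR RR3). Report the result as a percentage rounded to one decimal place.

Numerator → 238
Eligible (known) → 238 + 32 + 73 + 139 + 26 = 508
e = 508 / (508 + 74) = 508 / 582 = 0.8729
Eligible share of unknowns → 0.8729 × 228 = 199.02
Base → 508 + 199.02 = 707.02
RR3 = 238 / 707.02 = 0.3366

33.7%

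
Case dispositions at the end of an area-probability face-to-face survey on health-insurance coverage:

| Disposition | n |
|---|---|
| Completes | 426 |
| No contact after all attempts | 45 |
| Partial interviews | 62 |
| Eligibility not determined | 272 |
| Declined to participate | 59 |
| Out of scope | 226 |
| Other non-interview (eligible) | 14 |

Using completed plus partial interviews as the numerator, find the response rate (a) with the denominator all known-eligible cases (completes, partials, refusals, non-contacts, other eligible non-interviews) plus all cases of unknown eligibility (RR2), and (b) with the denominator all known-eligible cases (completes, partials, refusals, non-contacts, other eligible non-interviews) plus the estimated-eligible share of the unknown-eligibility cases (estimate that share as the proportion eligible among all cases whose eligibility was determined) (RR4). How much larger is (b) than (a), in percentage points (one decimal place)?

Numerator → 426 + 62 = 488
Base → 426 + 62 + 59 + 45 + 14 + 272 = 878
RR2 = 488 / 878 = 0.5558
Determined eligible → 426 + 62 + 59 + 45 + 14 = 606
e = 606 / (606 + 226) = 606 / 832 = 0.7284
Estimated eligible among unknowns → 0.7284 × 272 = 198.12
Base → 606 + 198.12 = 804.12
RR4 = 488 / 804.12 = 0.6069
Difference = 60.69 − 55.58 = 5.11 percentage points

5.1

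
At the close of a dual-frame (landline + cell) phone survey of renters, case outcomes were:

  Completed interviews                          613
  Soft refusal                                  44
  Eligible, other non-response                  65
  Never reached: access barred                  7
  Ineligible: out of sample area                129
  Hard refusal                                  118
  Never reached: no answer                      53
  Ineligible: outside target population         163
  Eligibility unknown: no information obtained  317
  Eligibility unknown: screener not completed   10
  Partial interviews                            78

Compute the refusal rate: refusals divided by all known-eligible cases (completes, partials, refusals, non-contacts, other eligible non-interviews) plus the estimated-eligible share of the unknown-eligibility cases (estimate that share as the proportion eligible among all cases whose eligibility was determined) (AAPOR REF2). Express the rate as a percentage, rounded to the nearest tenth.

Refusal or break-off = 118 + 44 = 162
Non-contacts = 53 + 7 = 60
Undetermined eligibility = 10 + 317 = 327
Out of scope = 163 + 129 = 292
Num → 162
Eligible (known) → 613 + 78 + 162 + 60 + 65 = 978
e = 978 / (978 + 292) = 978 / 1270 = 0.7701
e × U → 0.7701 × 327 = 251.82
Denominator → 978 + 251.82 = 1229.82
REF2 = 162 / 1229.82 = 0.1317

13.2%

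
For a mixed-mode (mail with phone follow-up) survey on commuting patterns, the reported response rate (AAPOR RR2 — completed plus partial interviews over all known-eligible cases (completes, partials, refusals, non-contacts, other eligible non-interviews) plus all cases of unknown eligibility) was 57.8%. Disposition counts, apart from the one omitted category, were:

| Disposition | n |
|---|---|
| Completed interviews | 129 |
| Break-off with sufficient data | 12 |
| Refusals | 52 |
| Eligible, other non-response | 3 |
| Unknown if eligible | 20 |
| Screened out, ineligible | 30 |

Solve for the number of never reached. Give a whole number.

Numerator = 129 + 12 = 141
RR2 = 141 / D = 0.578
D = 141 / 0.578 = 243.9
Rest of base = 216
never reached = 243.9 − 216 ≈ 28

28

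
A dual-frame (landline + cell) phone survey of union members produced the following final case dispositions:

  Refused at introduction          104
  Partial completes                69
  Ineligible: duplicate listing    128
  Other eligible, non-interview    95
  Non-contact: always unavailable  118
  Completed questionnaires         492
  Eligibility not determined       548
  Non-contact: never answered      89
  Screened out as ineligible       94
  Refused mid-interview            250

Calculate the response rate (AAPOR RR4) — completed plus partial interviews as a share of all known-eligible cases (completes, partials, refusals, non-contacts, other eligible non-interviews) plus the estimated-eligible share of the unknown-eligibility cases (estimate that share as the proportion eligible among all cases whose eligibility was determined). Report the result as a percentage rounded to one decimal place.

Refusals = 104 + 250 = 354
Non-contacts = 89 + 118 = 207
Ineligible = 94 + 128 = 222
Top → 492 + 69 = 561
Eligible (known) → 492 + 69 + 354 + 207 + 95 = 1217
e = 1217 / (1217 + 222) = 1217 / 1439 = 0.8457
Eligible share of unknowns → 0.8457 × 548 = 463.44
Base → 1217 + 463.44 = 1680.44
RR4 = 561 / 1680.44 = 0.3338

33.4%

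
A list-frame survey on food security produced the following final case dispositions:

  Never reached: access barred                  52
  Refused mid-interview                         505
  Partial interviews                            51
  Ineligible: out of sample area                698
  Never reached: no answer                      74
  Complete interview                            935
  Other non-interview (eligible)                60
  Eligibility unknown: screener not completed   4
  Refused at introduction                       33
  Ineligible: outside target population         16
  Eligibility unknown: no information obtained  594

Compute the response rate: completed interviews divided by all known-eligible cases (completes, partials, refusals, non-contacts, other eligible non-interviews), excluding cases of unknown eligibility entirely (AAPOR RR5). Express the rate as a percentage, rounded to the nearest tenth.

54.7%

Refusal or break-off = 33 + 505 = 538
No answer / not reached = 74 + 52 = 126
Undetermined eligibility = 4 + 594 = 598
Out of scope = 16 + 698 = 714
Numerator → 935
Denominator → 935 + 51 + 538 + 126 + 60 = 1710
RR5 = 935 / 1710 = 0.5468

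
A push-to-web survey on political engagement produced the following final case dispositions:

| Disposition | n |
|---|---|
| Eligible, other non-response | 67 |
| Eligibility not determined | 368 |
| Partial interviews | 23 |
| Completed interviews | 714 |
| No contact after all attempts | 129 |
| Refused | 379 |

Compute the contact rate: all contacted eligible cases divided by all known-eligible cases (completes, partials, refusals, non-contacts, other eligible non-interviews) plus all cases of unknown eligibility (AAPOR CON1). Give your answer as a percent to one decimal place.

Numerator → 714 + 23 + 379 + 67 = 1183
Denom → 714 + 23 + 379 + 129 + 67 + 368 = 1680
CON1 = 1183 / 1680 = 0.7042

70.4%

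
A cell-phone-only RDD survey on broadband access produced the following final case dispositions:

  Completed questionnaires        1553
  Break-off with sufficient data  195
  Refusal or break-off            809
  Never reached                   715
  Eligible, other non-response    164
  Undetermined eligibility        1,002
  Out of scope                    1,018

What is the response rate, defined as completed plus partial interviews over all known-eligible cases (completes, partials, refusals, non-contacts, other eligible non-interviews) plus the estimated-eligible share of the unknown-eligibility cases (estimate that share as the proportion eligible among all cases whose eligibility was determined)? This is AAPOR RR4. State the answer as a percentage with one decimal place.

41.5%

Numerator → 1553 + 195 = 1748
Determined eligible → 1553 + 195 + 809 + 715 + 164 = 3436
e = 3436 / (3436 + 1018) = 3436 / 4454 = 0.7714
Estimated eligible among unknowns → 0.7714 × 1002 = 772.94
Base → 3436 + 772.94 = 4208.94
RR4 = 1748 / 4208.94 = 0.4153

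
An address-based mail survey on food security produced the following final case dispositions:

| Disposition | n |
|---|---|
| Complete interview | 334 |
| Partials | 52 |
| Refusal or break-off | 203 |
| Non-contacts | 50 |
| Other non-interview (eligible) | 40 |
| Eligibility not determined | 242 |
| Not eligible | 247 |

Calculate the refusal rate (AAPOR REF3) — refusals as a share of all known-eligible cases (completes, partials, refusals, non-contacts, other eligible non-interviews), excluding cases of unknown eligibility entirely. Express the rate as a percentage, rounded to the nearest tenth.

Num: 203
Denom: 334 + 52 + 203 + 50 + 40 = 679
REF3 = 203 / 679 = 0.2990

29.9%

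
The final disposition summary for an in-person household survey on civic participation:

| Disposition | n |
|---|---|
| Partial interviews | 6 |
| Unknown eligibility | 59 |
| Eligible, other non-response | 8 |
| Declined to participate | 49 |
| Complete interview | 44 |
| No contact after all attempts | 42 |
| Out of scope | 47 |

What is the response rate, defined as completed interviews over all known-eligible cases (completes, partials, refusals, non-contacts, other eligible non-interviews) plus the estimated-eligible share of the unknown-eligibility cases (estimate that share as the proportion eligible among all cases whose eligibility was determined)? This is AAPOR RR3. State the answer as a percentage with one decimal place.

Numerator: 44
Determined eligible: 44 + 6 + 49 + 42 + 8 = 149
e = 149 / (149 + 47) = 149 / 196 = 0.7602
Eligible share of unknowns: 0.7602 × 59 = 44.85
Denom: 149 + 44.85 = 193.85
RR3 = 44 / 193.85 = 0.2270

22.7%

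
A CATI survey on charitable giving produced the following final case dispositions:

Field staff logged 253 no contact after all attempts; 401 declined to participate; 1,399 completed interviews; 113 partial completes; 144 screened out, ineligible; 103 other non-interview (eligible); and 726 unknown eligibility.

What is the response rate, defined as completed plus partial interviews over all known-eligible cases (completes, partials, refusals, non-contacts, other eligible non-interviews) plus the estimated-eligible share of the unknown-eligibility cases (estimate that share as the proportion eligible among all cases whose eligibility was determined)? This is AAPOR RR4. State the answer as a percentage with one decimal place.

Numerator → 1399 + 113 = 1512
Determined eligible → 1399 + 113 + 401 + 253 + 103 = 2269
e = 2269 / (2269 + 144) = 2269 / 2413 = 0.9403
Eligible share of unknowns → 0.9403 × 726 = 682.66
Base → 2269 + 682.66 = 2951.66
RR4 = 1512 / 2951.66 = 0.5123

51.2%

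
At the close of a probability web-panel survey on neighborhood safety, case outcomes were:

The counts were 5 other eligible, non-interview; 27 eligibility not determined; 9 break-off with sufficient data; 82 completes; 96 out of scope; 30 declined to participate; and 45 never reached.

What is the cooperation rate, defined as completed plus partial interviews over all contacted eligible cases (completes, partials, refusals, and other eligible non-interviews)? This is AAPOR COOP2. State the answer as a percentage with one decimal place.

72.2%

Top → 82 + 9 = 91
Base → 82 + 9 + 30 + 5 = 126
COOP2 = 91 / 126 = 0.7222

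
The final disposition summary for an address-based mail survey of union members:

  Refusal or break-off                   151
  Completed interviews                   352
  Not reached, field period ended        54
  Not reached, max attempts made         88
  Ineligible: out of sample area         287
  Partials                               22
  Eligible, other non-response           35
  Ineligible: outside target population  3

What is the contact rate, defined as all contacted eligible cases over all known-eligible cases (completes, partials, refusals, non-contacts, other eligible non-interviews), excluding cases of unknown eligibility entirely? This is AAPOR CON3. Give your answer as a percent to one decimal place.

No contact after all attempts = 54 + 88 = 142
Out of scope = 3 + 287 = 290
Numerator → 352 + 22 + 151 + 35 = 560
Denom → 352 + 22 + 151 + 142 + 35 = 702
CON3 = 560 / 702 = 0.7977

79.8%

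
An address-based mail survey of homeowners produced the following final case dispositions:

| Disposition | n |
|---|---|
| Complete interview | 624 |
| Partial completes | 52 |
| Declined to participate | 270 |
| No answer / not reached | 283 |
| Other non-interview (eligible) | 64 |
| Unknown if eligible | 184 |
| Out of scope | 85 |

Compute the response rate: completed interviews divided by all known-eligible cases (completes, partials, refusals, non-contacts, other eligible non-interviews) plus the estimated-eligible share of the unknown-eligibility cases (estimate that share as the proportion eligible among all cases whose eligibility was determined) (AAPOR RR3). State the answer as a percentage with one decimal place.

Top: 624
Determined eligible: 624 + 52 + 270 + 283 + 64 = 1293
e = 1293 / (1293 + 85) = 1293 / 1378 = 0.9383
e × U: 0.9383 × 184 = 172.65
Base: 1293 + 172.65 = 1465.65
RR3 = 624 / 1465.65 = 0.4257

42.6%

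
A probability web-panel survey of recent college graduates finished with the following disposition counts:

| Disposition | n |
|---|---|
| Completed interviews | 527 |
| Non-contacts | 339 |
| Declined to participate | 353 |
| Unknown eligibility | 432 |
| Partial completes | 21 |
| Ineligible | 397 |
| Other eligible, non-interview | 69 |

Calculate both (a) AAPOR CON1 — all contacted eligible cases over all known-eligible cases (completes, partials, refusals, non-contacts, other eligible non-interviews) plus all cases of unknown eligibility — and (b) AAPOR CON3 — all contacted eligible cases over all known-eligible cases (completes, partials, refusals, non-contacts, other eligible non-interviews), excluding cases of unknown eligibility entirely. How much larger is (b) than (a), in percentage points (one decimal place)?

Num: 527 + 21 + 353 + 69 = 970
Base: 527 + 21 + 353 + 339 + 69 + 432 = 1741
CON1 = 970 / 1741 = 0.5572
Base: 527 + 21 + 353 + 339 + 69 = 1309
CON3 = 970 / 1309 = 0.7410
Difference = 74.10 − 55.72 = 18.38 percentage points

18.4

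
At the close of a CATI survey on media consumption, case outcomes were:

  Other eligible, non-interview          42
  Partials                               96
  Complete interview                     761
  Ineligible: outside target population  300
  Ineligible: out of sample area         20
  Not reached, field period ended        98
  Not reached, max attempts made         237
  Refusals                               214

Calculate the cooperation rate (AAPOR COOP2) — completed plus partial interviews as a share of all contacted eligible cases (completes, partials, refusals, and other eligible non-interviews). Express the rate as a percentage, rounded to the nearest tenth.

77.0%

No contact after all attempts = 98 + 237 = 335
Ineligible = 300 + 20 = 320
Top → 761 + 96 = 857
Denominator → 761 + 96 + 214 + 42 = 1113
COOP2 = 857 / 1113 = 0.7700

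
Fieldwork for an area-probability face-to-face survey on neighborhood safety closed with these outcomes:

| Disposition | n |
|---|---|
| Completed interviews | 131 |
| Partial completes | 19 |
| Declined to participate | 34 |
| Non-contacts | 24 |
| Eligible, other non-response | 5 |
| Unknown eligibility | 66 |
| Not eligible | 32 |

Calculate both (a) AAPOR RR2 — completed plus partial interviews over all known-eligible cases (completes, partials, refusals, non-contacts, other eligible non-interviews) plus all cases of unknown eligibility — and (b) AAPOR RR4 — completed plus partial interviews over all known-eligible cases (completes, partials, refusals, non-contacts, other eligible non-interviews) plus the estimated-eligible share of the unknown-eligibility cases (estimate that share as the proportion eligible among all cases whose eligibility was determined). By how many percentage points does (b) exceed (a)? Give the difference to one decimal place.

1.7

Num: 131 + 19 = 150
Denominator: 131 + 19 + 34 + 24 + 5 + 66 = 279
RR2 = 150 / 279 = 0.5376
Known eligible: 131 + 19 + 34 + 24 + 5 = 213
e = 213 / (213 + 32) = 213 / 245 = 0.8694
Estimated eligible among unknowns: 0.8694 × 66 = 57.38
Denominator: 213 + 57.38 = 270.38
RR4 = 150 / 270.38 = 0.5548
Difference = 55.48 − 53.76 = 1.72 percentage points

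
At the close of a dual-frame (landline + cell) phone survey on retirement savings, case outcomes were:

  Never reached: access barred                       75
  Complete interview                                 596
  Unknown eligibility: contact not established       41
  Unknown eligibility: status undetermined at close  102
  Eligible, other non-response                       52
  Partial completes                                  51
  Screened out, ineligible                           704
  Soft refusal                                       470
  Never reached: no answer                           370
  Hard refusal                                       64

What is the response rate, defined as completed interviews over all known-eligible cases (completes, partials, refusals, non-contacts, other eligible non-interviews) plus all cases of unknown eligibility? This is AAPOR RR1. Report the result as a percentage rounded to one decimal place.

Refused = 64 + 470 = 534
Never reached = 370 + 75 = 445
Undetermined eligibility = 41 + 102 = 143
Numerator: 596
Denom: 596 + 51 + 534 + 445 + 52 + 143 = 1821
RR1 = 596 / 1821 = 0.3273

32.7%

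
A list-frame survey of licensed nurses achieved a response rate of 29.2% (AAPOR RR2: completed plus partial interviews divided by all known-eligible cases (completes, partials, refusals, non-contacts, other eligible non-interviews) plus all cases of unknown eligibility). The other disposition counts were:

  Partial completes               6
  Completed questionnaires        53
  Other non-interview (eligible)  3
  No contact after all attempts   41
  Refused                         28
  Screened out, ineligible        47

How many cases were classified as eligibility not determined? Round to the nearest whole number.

71

Top = 53 + 6 = 59
RR2 = 59 / D = 0.292
D = 59 / 0.292 = 202.1
Rest of base = 131
eligibility not determined = 202.1 − 131 ≈ 71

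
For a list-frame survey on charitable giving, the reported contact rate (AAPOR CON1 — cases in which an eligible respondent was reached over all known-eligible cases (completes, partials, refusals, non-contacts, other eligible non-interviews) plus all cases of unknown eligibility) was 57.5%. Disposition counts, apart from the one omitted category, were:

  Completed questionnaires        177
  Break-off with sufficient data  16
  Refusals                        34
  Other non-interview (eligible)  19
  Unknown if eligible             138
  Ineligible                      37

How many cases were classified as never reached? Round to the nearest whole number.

44

Top → 177 + 16 + 34 + 19 = 246
CON1 = 246 / D = 0.575
D = 246 / 0.575 = 427.8
Other denominator terms total 384
never reached = 427.8 − 384 ≈ 44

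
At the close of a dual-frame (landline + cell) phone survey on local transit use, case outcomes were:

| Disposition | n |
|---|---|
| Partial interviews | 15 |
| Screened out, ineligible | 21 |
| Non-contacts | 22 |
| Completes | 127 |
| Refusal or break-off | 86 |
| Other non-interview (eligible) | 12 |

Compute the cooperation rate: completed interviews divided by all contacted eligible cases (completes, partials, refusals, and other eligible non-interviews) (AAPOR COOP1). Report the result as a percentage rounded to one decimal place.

52.9%

Numerator → 127
Denom → 127 + 15 + 86 + 12 = 240
COOP1 = 127 / 240 = 0.5292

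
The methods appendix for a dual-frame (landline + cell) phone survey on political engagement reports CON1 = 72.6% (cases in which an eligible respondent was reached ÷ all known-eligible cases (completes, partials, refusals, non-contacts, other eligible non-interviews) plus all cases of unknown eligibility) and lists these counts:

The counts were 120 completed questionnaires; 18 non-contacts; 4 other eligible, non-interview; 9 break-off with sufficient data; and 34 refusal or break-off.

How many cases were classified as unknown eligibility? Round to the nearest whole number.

45

Num → 120 + 9 + 34 + 4 = 167
CON1 = 167 / D = 0.726
D = 167 / 0.726 = 230.0
Other denominator terms total 185
unknown eligibility = 230.0 − 185 ≈ 45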